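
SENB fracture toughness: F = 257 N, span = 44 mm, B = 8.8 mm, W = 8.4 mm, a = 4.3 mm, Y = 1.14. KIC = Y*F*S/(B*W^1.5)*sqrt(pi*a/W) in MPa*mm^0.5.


KIC = 1.14*257*44/(8.8*8.4^1.5)*sqrt(pi*4.3/8.4) = 76.31

76.31


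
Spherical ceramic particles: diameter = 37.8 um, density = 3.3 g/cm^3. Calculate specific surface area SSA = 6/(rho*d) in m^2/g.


SSA = 6 / (3.3 * 37.8) = 0.048 m^2/g

0.048


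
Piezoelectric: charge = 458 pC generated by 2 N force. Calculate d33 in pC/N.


d33 = 458 / 2 = 229.0 pC/N

229.0


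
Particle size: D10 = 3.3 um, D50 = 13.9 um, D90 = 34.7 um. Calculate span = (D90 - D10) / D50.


Span = (34.7 - 3.3) / 13.9 = 31.4 / 13.9 = 2.259

2.259


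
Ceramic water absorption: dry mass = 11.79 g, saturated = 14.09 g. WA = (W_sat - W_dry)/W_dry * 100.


WA = (14.09 - 11.79) / 11.79 * 100 = 19.51%

19.51


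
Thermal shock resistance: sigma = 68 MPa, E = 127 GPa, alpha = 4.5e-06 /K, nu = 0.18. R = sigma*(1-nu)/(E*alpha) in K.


R = 68*(1-0.18)/(127*1000*4.5e-06) = 98 K

98


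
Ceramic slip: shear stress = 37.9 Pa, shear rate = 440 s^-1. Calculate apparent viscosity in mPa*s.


eta = tau/gamma * 1000 = 37.9/440 * 1000 = 86.1 mPa*s

86.1


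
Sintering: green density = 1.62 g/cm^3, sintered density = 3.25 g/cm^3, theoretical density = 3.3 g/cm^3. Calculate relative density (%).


Relative = 3.25 / 3.3 * 100 = 98.5%

98.5


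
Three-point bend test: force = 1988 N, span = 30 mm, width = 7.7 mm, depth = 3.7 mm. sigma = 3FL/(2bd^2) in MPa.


sigma = 3*1988*30/(2*7.7*3.7^2) = 848.7 MPa

848.7


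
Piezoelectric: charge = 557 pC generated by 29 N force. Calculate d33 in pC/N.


d33 = 557 / 29 = 19.2 pC/N

19.2


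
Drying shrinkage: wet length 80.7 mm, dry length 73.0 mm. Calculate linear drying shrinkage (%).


DS = (80.7 - 73.0) / 80.7 * 100 = 9.54%

9.54


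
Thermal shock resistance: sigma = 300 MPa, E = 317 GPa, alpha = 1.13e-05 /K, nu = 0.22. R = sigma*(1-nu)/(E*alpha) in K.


R = 300*(1-0.22)/(317*1000*1.13e-05) = 65 K

65


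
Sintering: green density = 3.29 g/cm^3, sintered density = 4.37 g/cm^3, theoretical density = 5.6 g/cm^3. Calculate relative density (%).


Relative = 4.37 / 5.6 * 100 = 78.0%

78.0


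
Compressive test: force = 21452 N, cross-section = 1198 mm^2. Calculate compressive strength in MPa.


CS = 21452 / 1198 = 17.9 MPa

17.9


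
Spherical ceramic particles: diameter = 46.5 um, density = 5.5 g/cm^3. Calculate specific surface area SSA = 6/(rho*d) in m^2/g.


SSA = 6 / (5.5 * 46.5) = 0.023 m^2/g

0.023


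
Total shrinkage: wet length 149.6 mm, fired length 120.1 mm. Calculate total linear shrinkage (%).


TS = (149.6 - 120.1) / 149.6 * 100 = 19.72%

19.72


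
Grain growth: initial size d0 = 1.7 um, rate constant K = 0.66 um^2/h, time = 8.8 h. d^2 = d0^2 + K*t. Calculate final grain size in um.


d^2 = 1.7^2 + 0.66*8.8 = 8.698
d = sqrt(8.698) = 2.95 um

2.95


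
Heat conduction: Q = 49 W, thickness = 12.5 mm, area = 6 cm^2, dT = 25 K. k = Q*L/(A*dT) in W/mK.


k = 49*12.5/1000/(6/10000*25) = 40.83 W/mK

40.83


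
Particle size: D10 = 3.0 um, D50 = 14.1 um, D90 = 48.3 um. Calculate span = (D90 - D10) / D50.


Span = (48.3 - 3.0) / 14.1 = 45.3 / 14.1 = 3.213

3.213


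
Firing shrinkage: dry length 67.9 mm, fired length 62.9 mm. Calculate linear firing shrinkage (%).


FS = (67.9 - 62.9) / 67.9 * 100 = 7.36%

7.36


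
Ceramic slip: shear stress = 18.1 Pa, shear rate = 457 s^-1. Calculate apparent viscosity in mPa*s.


eta = tau/gamma * 1000 = 18.1/457 * 1000 = 39.6 mPa*s

39.6


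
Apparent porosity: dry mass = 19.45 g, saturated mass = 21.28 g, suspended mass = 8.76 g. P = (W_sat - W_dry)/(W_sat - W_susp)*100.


P = (21.28 - 19.45) / (21.28 - 8.76) * 100 = 1.83 / 12.52 * 100 = 14.6%

14.6


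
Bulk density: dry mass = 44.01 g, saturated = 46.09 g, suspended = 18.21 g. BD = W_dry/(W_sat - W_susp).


BD = 44.01 / (46.09 - 18.21) = 44.01 / 27.88 = 1.579 g/cm^3

1.579


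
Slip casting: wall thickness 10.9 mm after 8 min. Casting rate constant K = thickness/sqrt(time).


K = 10.9 / sqrt(8) = 10.9 / 2.8284 = 3.854 mm/min^0.5

3.854


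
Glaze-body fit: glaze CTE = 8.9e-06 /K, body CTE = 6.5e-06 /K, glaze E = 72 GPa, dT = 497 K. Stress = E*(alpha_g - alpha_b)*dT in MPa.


Stress = 72*1000*(8.9e-06 - 6.5e-06)*497 = 85.9 MPa

85.9


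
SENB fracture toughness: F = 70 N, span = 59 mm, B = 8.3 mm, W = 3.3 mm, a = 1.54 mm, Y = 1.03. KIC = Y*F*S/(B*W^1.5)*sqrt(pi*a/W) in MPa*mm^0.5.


KIC = 1.03*70*59/(8.3*3.3^1.5)*sqrt(pi*1.54/3.3) = 103.52

103.52


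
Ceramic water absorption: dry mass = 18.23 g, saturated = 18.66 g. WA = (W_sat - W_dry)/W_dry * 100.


WA = (18.66 - 18.23) / 18.23 * 100 = 2.36%

2.36


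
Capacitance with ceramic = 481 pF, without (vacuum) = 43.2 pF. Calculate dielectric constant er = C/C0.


er = 481 / 43.2 = 11.13

11.13


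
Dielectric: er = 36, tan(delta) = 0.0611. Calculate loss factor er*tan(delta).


Loss = 36 * 0.0611 = 2.2

2.2


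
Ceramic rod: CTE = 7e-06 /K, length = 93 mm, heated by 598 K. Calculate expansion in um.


dL = 7e-06 * 93 * 598 * 1000 = 389.298 um

389.298


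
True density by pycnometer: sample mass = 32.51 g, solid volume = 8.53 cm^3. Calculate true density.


TD = 32.51 / 8.53 = 3.811 g/cm^3

3.811


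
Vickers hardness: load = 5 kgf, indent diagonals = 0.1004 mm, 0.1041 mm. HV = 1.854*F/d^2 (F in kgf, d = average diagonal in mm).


d_avg = (0.1004+0.1041)/2 = 0.10225 mm
HV = 1.854*5/0.10225^2 = 887

887


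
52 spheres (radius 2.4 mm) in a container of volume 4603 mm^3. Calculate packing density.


V_sphere = 4/3*pi*2.4^3 = 57.9058 mm^3
Total V = 52*57.9058 = 3011.1016 mm^3
PD = 3011.1016 / 4603 = 0.654

0.654


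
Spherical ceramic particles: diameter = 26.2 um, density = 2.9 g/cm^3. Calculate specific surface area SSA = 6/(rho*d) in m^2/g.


SSA = 6 / (2.9 * 26.2) = 0.079 m^2/g

0.079


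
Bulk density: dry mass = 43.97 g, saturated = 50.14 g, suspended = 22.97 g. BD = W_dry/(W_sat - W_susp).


BD = 43.97 / (50.14 - 22.97) = 43.97 / 27.17 = 1.618 g/cm^3

1.618


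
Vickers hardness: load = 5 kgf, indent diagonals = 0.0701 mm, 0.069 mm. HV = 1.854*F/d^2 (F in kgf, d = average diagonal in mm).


d_avg = (0.0701+0.069)/2 = 0.06955 mm
HV = 1.854*5/0.06955^2 = 1916

1916


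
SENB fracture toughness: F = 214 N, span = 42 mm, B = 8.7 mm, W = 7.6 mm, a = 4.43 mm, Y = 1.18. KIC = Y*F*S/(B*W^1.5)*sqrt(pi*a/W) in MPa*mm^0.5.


KIC = 1.18*214*42/(8.7*7.6^1.5)*sqrt(pi*4.43/7.6) = 78.74

78.74


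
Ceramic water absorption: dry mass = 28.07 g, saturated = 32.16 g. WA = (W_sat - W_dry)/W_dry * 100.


WA = (32.16 - 28.07) / 28.07 * 100 = 14.57%

14.57


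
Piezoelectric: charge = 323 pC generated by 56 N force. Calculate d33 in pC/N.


d33 = 323 / 56 = 5.8 pC/N

5.8


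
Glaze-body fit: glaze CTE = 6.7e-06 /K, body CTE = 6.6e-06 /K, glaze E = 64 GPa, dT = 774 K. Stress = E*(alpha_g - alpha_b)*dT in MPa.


Stress = 64*1000*(6.7e-06 - 6.6e-06)*774 = 5.0 MPa

5.0


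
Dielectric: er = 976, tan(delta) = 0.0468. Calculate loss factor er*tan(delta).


Loss = 976 * 0.0468 = 45.677

45.677


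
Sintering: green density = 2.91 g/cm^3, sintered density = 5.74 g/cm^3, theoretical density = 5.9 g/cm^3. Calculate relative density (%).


Relative = 5.74 / 5.9 * 100 = 97.3%

97.3


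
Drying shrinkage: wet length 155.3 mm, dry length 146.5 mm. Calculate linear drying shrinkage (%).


DS = (155.3 - 146.5) / 155.3 * 100 = 5.67%

5.67


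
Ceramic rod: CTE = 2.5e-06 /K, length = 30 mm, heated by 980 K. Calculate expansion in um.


dL = 2.5e-06 * 30 * 980 * 1000 = 73.5 um

73.5


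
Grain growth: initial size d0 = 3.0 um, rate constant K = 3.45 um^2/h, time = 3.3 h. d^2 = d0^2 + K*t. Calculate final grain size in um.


d^2 = 3.0^2 + 3.45*3.3 = 20.385
d = sqrt(20.385) = 4.51 um

4.51


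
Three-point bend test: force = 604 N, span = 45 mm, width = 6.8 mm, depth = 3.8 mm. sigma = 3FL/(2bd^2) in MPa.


sigma = 3*604*45/(2*6.8*3.8^2) = 415.2 MPa

415.2


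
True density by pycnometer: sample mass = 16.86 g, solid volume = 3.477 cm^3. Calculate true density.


TD = 16.86 / 3.477 = 4.849 g/cm^3

4.849


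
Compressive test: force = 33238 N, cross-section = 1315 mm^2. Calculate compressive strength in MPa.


CS = 33238 / 1315 = 25.3 MPa

25.3


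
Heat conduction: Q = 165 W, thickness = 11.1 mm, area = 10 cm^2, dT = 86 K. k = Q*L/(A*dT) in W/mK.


k = 165*11.1/1000/(10/10000*86) = 21.3 W/mK

21.3


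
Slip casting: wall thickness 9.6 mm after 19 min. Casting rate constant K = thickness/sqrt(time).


K = 9.6 / sqrt(19) = 9.6 / 4.3589 = 2.202 mm/min^0.5

2.202


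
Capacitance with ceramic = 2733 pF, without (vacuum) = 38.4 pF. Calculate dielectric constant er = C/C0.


er = 2733 / 38.4 = 71.17

71.17


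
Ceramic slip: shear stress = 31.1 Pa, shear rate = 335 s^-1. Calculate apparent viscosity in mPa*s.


eta = tau/gamma * 1000 = 31.1/335 * 1000 = 92.8 mPa*s

92.8


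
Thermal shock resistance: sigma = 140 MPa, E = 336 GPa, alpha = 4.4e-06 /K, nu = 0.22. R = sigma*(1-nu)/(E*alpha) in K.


R = 140*(1-0.22)/(336*1000*4.4e-06) = 74 K

74


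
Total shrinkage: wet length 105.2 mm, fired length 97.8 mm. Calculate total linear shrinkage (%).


TS = (105.2 - 97.8) / 105.2 * 100 = 7.03%

7.03


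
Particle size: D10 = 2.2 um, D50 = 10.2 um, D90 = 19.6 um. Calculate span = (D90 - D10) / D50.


Span = (19.6 - 2.2) / 10.2 = 17.4 / 10.2 = 1.706

1.706


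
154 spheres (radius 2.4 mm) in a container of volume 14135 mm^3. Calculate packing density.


V_sphere = 4/3*pi*2.4^3 = 57.9058 mm^3
Total V = 154*57.9058 = 8917.4932 mm^3
PD = 8917.4932 / 14135 = 0.631

0.631


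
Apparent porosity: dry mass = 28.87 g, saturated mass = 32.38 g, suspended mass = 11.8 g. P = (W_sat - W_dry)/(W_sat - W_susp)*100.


P = (32.38 - 28.87) / (32.38 - 11.8) * 100 = 3.51 / 20.58 * 100 = 17.1%

17.1


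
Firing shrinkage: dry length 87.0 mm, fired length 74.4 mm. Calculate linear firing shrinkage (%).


FS = (87.0 - 74.4) / 87.0 * 100 = 14.48%

14.48


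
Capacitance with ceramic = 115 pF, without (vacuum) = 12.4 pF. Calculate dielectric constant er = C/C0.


er = 115 / 12.4 = 9.27

9.27


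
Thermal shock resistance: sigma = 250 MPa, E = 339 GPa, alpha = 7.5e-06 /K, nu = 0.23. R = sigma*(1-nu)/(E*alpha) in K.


R = 250*(1-0.23)/(339*1000*7.5e-06) = 76 K

76


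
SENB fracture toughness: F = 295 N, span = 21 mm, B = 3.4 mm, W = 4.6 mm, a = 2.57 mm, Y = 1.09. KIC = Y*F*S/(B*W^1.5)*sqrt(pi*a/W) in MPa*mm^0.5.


KIC = 1.09*295*21/(3.4*4.6^1.5)*sqrt(pi*2.57/4.6) = 266.69

266.69


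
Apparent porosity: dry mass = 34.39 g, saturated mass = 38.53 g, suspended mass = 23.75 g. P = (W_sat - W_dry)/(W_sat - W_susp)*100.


P = (38.53 - 34.39) / (38.53 - 23.75) * 100 = 4.14 / 14.78 * 100 = 28.0%

28.0


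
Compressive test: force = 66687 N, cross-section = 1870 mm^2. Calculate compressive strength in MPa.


CS = 66687 / 1870 = 35.7 MPa

35.7


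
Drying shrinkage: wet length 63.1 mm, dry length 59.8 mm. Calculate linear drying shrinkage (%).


DS = (63.1 - 59.8) / 63.1 * 100 = 5.23%

5.23


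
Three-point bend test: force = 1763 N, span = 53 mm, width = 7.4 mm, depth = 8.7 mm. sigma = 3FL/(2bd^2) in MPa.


sigma = 3*1763*53/(2*7.4*8.7^2) = 250.2 MPa

250.2


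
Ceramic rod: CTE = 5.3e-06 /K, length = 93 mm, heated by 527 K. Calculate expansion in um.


dL = 5.3e-06 * 93 * 527 * 1000 = 259.758 um

259.758


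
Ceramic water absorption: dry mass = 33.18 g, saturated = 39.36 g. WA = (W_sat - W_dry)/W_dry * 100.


WA = (39.36 - 33.18) / 33.18 * 100 = 18.63%

18.63


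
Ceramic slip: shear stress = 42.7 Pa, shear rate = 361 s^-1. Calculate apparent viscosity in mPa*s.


eta = tau/gamma * 1000 = 42.7/361 * 1000 = 118.3 mPa*s

118.3


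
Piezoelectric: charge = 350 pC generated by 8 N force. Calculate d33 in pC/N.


d33 = 350 / 8 = 43.8 pC/N

43.8


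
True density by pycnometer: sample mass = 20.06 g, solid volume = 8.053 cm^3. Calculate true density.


TD = 20.06 / 8.053 = 2.491 g/cm^3

2.491


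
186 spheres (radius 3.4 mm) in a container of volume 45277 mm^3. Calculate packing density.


V_sphere = 4/3*pi*3.4^3 = 164.6362 mm^3
Total V = 186*164.6362 = 30622.3332 mm^3
PD = 30622.3332 / 45277 = 0.676

0.676


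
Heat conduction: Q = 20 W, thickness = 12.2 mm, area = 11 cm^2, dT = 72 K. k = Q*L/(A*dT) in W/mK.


k = 20*12.2/1000/(11/10000*72) = 3.08 W/mK

3.08


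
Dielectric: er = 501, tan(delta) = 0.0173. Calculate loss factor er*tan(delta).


Loss = 501 * 0.0173 = 8.667

8.667


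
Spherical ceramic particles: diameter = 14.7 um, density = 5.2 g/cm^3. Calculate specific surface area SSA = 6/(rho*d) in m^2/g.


SSA = 6 / (5.2 * 14.7) = 0.078 m^2/g

0.078


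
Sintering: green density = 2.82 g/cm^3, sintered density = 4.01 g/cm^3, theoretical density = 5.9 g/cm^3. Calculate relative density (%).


Relative = 4.01 / 5.9 * 100 = 68.0%

68.0


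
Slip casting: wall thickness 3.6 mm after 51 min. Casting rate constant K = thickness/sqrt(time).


K = 3.6 / sqrt(51) = 3.6 / 7.1414 = 0.504 mm/min^0.5

0.504


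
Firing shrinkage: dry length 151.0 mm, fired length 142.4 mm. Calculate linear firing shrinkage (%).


FS = (151.0 - 142.4) / 151.0 * 100 = 5.7%

5.7


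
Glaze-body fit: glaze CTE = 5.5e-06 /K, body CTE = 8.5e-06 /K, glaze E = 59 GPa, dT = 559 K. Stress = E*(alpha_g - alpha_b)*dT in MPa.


Stress = 59*1000*(5.5e-06 - 8.5e-06)*559 = -98.9 MPa

-98.9


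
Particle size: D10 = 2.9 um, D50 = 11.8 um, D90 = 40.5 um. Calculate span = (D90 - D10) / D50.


Span = (40.5 - 2.9) / 11.8 = 37.6 / 11.8 = 3.186

3.186


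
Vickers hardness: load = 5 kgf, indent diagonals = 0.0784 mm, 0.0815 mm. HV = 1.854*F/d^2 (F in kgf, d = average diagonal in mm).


d_avg = (0.0784+0.0815)/2 = 0.07995 mm
HV = 1.854*5/0.07995^2 = 1450

1450


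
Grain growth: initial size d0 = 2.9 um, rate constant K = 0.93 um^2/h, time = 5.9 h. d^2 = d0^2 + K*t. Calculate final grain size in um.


d^2 = 2.9^2 + 0.93*5.9 = 13.897
d = sqrt(13.897) = 3.73 um

3.73


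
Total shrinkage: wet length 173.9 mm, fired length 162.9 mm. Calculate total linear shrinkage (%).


TS = (173.9 - 162.9) / 173.9 * 100 = 6.33%

6.33


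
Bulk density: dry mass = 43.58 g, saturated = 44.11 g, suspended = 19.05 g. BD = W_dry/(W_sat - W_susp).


BD = 43.58 / (44.11 - 19.05) = 43.58 / 25.06 = 1.739 g/cm^3

1.739


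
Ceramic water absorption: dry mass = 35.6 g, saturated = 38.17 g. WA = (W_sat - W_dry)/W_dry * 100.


WA = (38.17 - 35.6) / 35.6 * 100 = 7.22%

7.22


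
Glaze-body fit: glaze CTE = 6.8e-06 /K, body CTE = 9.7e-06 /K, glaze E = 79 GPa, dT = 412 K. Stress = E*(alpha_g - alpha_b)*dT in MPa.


Stress = 79*1000*(6.8e-06 - 9.7e-06)*412 = -94.4 MPa

-94.4


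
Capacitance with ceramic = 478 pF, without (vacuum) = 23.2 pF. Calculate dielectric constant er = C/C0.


er = 478 / 23.2 = 20.6

20.6


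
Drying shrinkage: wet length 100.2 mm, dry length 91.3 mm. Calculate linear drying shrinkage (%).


DS = (100.2 - 91.3) / 100.2 * 100 = 8.88%

8.88


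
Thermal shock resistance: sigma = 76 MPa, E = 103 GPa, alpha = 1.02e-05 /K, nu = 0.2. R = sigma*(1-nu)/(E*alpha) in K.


R = 76*(1-0.2)/(103*1000*1.02e-05) = 58 K

58


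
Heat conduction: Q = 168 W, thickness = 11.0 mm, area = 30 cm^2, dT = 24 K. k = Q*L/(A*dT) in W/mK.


k = 168*11.0/1000/(30/10000*24) = 25.67 W/mK

25.67


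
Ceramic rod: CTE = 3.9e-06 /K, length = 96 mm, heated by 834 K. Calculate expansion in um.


dL = 3.9e-06 * 96 * 834 * 1000 = 312.25 um

312.25


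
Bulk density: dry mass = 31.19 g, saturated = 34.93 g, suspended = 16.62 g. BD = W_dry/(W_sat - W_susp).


BD = 31.19 / (34.93 - 16.62) = 31.19 / 18.31 = 1.703 g/cm^3

1.703


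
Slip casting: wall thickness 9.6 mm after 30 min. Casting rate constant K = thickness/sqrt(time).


K = 9.6 / sqrt(30) = 9.6 / 5.4772 = 1.753 mm/min^0.5

1.753


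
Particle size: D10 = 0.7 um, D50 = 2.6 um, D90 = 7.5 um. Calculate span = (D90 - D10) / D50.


Span = (7.5 - 0.7) / 2.6 = 6.8 / 2.6 = 2.615

2.615


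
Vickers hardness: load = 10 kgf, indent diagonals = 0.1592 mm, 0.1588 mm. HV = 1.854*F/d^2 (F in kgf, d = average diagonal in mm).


d_avg = (0.1592+0.1588)/2 = 0.159 mm
HV = 1.854*10/0.159^2 = 733

733


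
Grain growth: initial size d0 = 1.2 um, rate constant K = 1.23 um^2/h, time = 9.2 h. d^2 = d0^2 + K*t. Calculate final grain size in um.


d^2 = 1.2^2 + 1.23*9.2 = 12.756
d = sqrt(12.756) = 3.57 um

3.57


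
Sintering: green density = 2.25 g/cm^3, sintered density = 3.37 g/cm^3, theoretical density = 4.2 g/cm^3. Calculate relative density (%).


Relative = 3.37 / 4.2 * 100 = 80.2%

80.2


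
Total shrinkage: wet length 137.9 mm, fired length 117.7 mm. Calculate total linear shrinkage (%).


TS = (137.9 - 117.7) / 137.9 * 100 = 14.65%

14.65


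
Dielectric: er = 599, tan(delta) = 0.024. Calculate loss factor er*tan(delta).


Loss = 599 * 0.024 = 14.376

14.376


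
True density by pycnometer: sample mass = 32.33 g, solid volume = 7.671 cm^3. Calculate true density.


TD = 32.33 / 7.671 = 4.215 g/cm^3

4.215


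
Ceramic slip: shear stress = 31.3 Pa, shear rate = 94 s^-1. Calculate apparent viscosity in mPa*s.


eta = tau/gamma * 1000 = 31.3/94 * 1000 = 333.0 mPa*s

333.0


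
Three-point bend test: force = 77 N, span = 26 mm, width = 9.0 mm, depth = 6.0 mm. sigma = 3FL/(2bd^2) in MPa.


sigma = 3*77*26/(2*9.0*6.0^2) = 9.3 MPa

9.3


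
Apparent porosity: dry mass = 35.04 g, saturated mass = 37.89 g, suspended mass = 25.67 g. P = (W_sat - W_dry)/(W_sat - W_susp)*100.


P = (37.89 - 35.04) / (37.89 - 25.67) * 100 = 2.85 / 12.22 * 100 = 23.3%

23.3


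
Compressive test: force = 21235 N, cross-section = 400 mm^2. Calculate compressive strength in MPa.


CS = 21235 / 400 = 53.1 MPa

53.1


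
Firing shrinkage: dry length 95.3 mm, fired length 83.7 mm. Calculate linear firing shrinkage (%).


FS = (95.3 - 83.7) / 95.3 * 100 = 12.17%

12.17


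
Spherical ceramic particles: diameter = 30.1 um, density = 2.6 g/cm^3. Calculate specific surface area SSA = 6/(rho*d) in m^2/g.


SSA = 6 / (2.6 * 30.1) = 0.077 m^2/g

0.077


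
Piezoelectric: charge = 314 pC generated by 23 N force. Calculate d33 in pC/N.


d33 = 314 / 23 = 13.7 pC/N

13.7


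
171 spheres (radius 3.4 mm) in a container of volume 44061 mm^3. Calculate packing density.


V_sphere = 4/3*pi*3.4^3 = 164.6362 mm^3
Total V = 171*164.6362 = 28152.7902 mm^3
PD = 28152.7902 / 44061 = 0.639

0.639


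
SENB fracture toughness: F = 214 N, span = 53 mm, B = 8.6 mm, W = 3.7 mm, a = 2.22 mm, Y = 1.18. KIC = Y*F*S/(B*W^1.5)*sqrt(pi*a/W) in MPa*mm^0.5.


KIC = 1.18*214*53/(8.6*3.7^1.5)*sqrt(pi*2.22/3.7) = 300.21

300.21


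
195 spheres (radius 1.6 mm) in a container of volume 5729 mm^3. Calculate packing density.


V_sphere = 4/3*pi*1.6^3 = 17.1573 mm^3
Total V = 195*17.1573 = 3345.6735 mm^3
PD = 3345.6735 / 5729 = 0.584

0.584


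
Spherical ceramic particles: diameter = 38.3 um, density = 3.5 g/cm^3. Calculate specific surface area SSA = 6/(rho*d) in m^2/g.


SSA = 6 / (3.5 * 38.3) = 0.045 m^2/g

0.045


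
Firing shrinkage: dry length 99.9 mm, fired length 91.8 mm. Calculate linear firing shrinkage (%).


FS = (99.9 - 91.8) / 99.9 * 100 = 8.11%

8.11


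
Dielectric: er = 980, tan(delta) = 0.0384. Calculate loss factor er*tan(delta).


Loss = 980 * 0.0384 = 37.632

37.632


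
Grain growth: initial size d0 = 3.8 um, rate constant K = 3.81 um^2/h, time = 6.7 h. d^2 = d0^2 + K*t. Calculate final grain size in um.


d^2 = 3.8^2 + 3.81*6.7 = 39.967
d = sqrt(39.967) = 6.32 um

6.32


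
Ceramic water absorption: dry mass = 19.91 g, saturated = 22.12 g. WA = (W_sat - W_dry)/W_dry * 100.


WA = (22.12 - 19.91) / 19.91 * 100 = 11.1%

11.1


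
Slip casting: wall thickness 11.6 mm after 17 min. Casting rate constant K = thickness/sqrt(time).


K = 11.6 / sqrt(17) = 11.6 / 4.1231 = 2.813 mm/min^0.5

2.813


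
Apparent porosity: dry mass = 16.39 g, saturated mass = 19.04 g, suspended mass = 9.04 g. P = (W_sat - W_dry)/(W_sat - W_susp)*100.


P = (19.04 - 16.39) / (19.04 - 9.04) * 100 = 2.65 / 10.0 * 100 = 26.5%

26.5


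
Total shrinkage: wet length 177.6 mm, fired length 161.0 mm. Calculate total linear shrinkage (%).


TS = (177.6 - 161.0) / 177.6 * 100 = 9.35%

9.35


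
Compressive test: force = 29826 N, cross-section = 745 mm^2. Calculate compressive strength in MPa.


CS = 29826 / 745 = 40.0 MPa

40.0


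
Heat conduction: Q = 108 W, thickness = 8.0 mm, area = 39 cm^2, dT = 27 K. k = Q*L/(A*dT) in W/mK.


k = 108*8.0/1000/(39/10000*27) = 8.21 W/mK

8.21


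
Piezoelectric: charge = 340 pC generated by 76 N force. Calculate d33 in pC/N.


d33 = 340 / 76 = 4.5 pC/N

4.5


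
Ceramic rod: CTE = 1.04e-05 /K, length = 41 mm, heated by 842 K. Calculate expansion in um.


dL = 1.04e-05 * 41 * 842 * 1000 = 359.029 um

359.029


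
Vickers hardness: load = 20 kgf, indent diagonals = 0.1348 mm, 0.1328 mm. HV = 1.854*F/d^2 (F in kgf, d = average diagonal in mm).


d_avg = (0.1348+0.1328)/2 = 0.1338 mm
HV = 1.854*20/0.1338^2 = 2071

2071


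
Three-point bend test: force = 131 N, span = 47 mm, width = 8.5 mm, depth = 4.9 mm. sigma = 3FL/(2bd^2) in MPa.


sigma = 3*131*47/(2*8.5*4.9^2) = 45.3 MPa

45.3


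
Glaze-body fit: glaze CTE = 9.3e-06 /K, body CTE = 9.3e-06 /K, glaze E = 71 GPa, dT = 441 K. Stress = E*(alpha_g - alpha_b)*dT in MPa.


Stress = 71*1000*(9.3e-06 - 9.3e-06)*441 = 0.0 MPa

0.0


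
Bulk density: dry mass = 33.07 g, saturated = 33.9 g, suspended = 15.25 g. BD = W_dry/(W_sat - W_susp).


BD = 33.07 / (33.9 - 15.25) = 33.07 / 18.65 = 1.773 g/cm^3

1.773


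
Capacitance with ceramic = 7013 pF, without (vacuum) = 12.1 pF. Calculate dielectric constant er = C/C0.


er = 7013 / 12.1 = 579.59

579.59


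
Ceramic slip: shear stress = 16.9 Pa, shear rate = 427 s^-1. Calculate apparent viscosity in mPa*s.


eta = tau/gamma * 1000 = 16.9/427 * 1000 = 39.6 mPa*s

39.6


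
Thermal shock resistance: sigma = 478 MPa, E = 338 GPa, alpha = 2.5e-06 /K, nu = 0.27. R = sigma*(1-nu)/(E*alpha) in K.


R = 478*(1-0.27)/(338*1000*2.5e-06) = 413 K

413


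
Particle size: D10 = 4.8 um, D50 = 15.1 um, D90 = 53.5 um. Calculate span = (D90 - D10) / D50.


Span = (53.5 - 4.8) / 15.1 = 48.7 / 15.1 = 3.225

3.225


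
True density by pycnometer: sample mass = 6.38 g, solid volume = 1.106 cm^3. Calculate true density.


TD = 6.38 / 1.106 = 5.769 g/cm^3

5.769


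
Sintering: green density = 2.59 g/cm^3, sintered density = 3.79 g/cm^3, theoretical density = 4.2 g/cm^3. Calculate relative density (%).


Relative = 3.79 / 4.2 * 100 = 90.2%

90.2


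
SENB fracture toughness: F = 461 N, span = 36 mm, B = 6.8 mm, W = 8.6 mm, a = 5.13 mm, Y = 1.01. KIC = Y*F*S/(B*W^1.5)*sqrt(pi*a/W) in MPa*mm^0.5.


KIC = 1.01*461*36/(6.8*8.6^1.5)*sqrt(pi*5.13/8.6) = 133.8

133.8


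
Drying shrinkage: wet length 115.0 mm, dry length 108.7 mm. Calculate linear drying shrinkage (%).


DS = (115.0 - 108.7) / 115.0 * 100 = 5.48%

5.48


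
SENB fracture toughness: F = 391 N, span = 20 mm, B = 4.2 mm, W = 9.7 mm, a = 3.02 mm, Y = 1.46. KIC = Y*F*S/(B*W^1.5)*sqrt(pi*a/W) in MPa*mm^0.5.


KIC = 1.46*391*20/(4.2*9.7^1.5)*sqrt(pi*3.02/9.7) = 88.99

88.99


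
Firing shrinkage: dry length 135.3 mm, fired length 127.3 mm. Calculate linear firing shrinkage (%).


FS = (135.3 - 127.3) / 135.3 * 100 = 5.91%

5.91


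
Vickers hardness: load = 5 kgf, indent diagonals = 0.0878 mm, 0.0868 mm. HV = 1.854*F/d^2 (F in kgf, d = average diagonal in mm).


d_avg = (0.0878+0.0868)/2 = 0.0873 mm
HV = 1.854*5/0.0873^2 = 1216

1216


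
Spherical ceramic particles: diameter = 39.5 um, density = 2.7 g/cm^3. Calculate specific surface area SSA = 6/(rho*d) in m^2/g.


SSA = 6 / (2.7 * 39.5) = 0.056 m^2/g

0.056


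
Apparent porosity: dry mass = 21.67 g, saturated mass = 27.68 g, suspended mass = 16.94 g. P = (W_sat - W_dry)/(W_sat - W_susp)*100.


P = (27.68 - 21.67) / (27.68 - 16.94) * 100 = 6.01 / 10.74 * 100 = 56.0%

56.0


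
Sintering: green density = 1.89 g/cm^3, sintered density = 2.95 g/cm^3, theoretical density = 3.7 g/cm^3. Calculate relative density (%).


Relative = 2.95 / 3.7 * 100 = 79.7%

79.7


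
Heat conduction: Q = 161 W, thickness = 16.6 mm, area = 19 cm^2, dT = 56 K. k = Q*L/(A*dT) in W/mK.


k = 161*16.6/1000/(19/10000*56) = 25.12 W/mK

25.12


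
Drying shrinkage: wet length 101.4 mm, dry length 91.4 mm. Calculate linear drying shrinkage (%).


DS = (101.4 - 91.4) / 101.4 * 100 = 9.86%

9.86


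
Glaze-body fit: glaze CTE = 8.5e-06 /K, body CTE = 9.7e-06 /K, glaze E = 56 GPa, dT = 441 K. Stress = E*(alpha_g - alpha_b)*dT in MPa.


Stress = 56*1000*(8.5e-06 - 9.7e-06)*441 = -29.6 MPa

-29.6


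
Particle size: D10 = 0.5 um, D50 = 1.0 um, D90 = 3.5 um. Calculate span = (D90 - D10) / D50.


Span = (3.5 - 0.5) / 1.0 = 3.0 / 1.0 = 3.0

3.0


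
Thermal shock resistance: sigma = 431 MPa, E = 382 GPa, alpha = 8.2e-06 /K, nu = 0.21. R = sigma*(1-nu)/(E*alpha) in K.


R = 431*(1-0.21)/(382*1000*8.2e-06) = 109 K

109


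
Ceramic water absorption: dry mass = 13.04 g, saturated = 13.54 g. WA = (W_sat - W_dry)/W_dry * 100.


WA = (13.54 - 13.04) / 13.04 * 100 = 3.83%

3.83


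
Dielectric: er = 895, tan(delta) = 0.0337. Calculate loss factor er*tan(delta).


Loss = 895 * 0.0337 = 30.162

30.162


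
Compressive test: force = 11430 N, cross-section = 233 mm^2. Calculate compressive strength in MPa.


CS = 11430 / 233 = 49.1 MPa

49.1


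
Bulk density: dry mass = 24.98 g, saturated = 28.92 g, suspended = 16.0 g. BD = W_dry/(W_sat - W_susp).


BD = 24.98 / (28.92 - 16.0) = 24.98 / 12.92 = 1.933 g/cm^3

1.933


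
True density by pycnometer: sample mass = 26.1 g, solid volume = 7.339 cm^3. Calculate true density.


TD = 26.1 / 7.339 = 3.556 g/cm^3

3.556


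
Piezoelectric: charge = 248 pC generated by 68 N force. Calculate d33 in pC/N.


d33 = 248 / 68 = 3.6 pC/N

3.6


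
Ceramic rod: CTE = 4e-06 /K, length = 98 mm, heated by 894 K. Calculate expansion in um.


dL = 4e-06 * 98 * 894 * 1000 = 350.448 um

350.448


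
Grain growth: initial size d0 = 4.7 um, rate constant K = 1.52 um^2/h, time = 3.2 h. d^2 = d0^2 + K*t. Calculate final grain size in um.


d^2 = 4.7^2 + 1.52*3.2 = 26.954
d = sqrt(26.954) = 5.19 um

5.19


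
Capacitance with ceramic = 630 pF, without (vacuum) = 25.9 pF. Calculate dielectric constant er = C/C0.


er = 630 / 25.9 = 24.32

24.32


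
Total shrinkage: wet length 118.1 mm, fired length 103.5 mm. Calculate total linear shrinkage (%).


TS = (118.1 - 103.5) / 118.1 * 100 = 12.36%

12.36


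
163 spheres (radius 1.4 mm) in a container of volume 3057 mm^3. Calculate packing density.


V_sphere = 4/3*pi*1.4^3 = 11.494 mm^3
Total V = 163*11.494 = 1873.522 mm^3
PD = 1873.522 / 3057 = 0.613

0.613


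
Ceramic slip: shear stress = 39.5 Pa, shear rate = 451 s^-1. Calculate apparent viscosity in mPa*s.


eta = tau/gamma * 1000 = 39.5/451 * 1000 = 87.6 mPa*s

87.6


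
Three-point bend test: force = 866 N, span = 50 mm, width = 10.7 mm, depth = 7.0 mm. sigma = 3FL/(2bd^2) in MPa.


sigma = 3*866*50/(2*10.7*7.0^2) = 123.9 MPa

123.9


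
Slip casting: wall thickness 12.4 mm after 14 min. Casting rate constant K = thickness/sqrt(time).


K = 12.4 / sqrt(14) = 12.4 / 3.7417 = 3.314 mm/min^0.5

3.314


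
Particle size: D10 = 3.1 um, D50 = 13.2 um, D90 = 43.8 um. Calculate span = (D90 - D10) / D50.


Span = (43.8 - 3.1) / 13.2 = 40.7 / 13.2 = 3.083

3.083


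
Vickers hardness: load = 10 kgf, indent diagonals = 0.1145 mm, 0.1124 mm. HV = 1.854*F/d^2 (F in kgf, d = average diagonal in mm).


d_avg = (0.1145+0.1124)/2 = 0.11345 mm
HV = 1.854*10/0.11345^2 = 1440

1440


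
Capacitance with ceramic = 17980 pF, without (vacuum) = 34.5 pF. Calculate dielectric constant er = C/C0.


er = 17980 / 34.5 = 521.16

521.16


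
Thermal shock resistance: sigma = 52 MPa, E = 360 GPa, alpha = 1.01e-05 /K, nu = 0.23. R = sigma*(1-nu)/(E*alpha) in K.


R = 52*(1-0.23)/(360*1000*1.01e-05) = 11 K

11


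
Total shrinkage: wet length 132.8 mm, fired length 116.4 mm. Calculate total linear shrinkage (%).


TS = (132.8 - 116.4) / 132.8 * 100 = 12.35%

12.35


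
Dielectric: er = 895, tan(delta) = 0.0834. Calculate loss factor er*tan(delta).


Loss = 895 * 0.0834 = 74.643

74.643


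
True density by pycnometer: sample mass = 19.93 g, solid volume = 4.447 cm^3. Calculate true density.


TD = 19.93 / 4.447 = 4.482 g/cm^3

4.482


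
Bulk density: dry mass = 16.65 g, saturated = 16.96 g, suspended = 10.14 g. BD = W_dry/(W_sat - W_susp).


BD = 16.65 / (16.96 - 10.14) = 16.65 / 6.82 = 2.441 g/cm^3

2.441


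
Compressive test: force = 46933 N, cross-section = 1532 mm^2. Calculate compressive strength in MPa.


CS = 46933 / 1532 = 30.6 MPa

30.6


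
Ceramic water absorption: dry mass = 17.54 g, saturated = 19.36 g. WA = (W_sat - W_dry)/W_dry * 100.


WA = (19.36 - 17.54) / 17.54 * 100 = 10.38%

10.38


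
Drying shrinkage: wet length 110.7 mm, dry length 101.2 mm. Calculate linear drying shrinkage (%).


DS = (110.7 - 101.2) / 110.7 * 100 = 8.58%

8.58


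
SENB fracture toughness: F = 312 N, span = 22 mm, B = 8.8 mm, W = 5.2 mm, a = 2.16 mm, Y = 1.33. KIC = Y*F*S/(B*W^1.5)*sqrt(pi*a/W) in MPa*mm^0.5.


KIC = 1.33*312*22/(8.8*5.2^1.5)*sqrt(pi*2.16/5.2) = 99.94

99.94


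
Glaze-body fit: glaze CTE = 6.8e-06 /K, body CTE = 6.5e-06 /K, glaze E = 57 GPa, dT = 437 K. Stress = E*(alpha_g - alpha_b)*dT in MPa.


Stress = 57*1000*(6.8e-06 - 6.5e-06)*437 = 7.5 MPa

7.5


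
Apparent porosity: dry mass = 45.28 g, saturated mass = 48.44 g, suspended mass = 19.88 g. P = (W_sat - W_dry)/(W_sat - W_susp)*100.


P = (48.44 - 45.28) / (48.44 - 19.88) * 100 = 3.16 / 28.56 * 100 = 11.1%

11.1


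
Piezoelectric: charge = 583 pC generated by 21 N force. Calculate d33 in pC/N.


d33 = 583 / 21 = 27.8 pC/N

27.8


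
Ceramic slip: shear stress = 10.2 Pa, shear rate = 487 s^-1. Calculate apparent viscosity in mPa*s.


eta = tau/gamma * 1000 = 10.2/487 * 1000 = 20.9 mPa*s

20.9


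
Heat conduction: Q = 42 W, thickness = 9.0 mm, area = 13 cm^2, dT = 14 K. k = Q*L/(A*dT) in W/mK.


k = 42*9.0/1000/(13/10000*14) = 20.77 W/mK

20.77


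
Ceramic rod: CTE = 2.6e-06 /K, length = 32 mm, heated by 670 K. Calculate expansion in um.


dL = 2.6e-06 * 32 * 670 * 1000 = 55.744 um

55.744


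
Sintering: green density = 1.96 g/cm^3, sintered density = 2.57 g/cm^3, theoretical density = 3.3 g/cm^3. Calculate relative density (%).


Relative = 2.57 / 3.3 * 100 = 77.9%

77.9


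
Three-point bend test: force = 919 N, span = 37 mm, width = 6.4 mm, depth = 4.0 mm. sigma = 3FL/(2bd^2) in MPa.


sigma = 3*919*37/(2*6.4*4.0^2) = 498.1 MPa

498.1


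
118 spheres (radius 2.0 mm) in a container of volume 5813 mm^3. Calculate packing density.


V_sphere = 4/3*pi*2.0^3 = 33.5103 mm^3
Total V = 118*33.5103 = 3954.2154 mm^3
PD = 3954.2154 / 5813 = 0.68

0.68


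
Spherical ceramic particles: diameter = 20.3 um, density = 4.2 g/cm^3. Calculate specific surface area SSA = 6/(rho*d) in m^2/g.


SSA = 6 / (4.2 * 20.3) = 0.07 m^2/g

0.07


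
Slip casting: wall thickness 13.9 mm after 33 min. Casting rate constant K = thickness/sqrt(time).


K = 13.9 / sqrt(33) = 13.9 / 5.7446 = 2.42 mm/min^0.5

2.42


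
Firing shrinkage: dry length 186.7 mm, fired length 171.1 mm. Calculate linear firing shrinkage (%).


FS = (186.7 - 171.1) / 186.7 * 100 = 8.36%

8.36


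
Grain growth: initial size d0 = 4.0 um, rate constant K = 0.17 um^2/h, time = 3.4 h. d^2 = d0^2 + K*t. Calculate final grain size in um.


d^2 = 4.0^2 + 0.17*3.4 = 16.578
d = sqrt(16.578) = 4.07 um

4.07


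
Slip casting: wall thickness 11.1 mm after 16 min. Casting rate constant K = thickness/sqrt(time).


K = 11.1 / sqrt(16) = 11.1 / 4.0 = 2.775 mm/min^0.5

2.775


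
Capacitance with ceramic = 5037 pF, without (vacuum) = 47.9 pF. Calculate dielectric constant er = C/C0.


er = 5037 / 47.9 = 105.16

105.16


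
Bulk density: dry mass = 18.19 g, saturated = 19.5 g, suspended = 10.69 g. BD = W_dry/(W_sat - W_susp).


BD = 18.19 / (19.5 - 10.69) = 18.19 / 8.81 = 2.065 g/cm^3

2.065


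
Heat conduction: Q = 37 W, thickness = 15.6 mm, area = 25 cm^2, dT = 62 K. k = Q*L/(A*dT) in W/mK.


k = 37*15.6/1000/(25/10000*62) = 3.72 W/mK

3.72


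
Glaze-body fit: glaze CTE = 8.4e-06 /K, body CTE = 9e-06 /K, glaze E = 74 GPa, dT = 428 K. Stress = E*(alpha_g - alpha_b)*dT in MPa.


Stress = 74*1000*(8.4e-06 - 9e-06)*428 = -19.0 MPa

-19.0


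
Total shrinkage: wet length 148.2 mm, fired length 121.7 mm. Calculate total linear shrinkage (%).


TS = (148.2 - 121.7) / 148.2 * 100 = 17.88%

17.88


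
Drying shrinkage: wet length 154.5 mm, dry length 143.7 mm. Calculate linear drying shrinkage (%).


DS = (154.5 - 143.7) / 154.5 * 100 = 6.99%

6.99


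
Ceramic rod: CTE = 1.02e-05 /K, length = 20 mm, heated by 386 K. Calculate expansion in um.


dL = 1.02e-05 * 20 * 386 * 1000 = 78.744 um

78.744


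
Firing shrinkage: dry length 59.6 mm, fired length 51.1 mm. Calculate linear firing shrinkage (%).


FS = (59.6 - 51.1) / 59.6 * 100 = 14.26%

14.26


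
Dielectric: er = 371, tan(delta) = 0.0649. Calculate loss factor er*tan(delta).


Loss = 371 * 0.0649 = 24.078

24.078


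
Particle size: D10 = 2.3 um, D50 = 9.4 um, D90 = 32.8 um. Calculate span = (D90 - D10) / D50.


Span = (32.8 - 2.3) / 9.4 = 30.5 / 9.4 = 3.245

3.245


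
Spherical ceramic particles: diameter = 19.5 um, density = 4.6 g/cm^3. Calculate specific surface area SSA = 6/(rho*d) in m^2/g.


SSA = 6 / (4.6 * 19.5) = 0.067 m^2/g

0.067


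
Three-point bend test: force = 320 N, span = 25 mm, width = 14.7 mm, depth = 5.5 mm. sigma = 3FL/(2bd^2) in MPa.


sigma = 3*320*25/(2*14.7*5.5^2) = 27.0 MPa

27.0


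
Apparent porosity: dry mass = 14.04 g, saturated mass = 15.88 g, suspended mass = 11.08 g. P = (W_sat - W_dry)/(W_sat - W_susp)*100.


P = (15.88 - 14.04) / (15.88 - 11.08) * 100 = 1.84 / 4.8 * 100 = 38.3%

38.3


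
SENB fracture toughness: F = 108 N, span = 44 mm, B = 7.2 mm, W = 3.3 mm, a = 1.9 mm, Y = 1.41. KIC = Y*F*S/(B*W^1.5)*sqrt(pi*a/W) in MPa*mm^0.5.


KIC = 1.41*108*44/(7.2*3.3^1.5)*sqrt(pi*1.9/3.3) = 208.78

208.78


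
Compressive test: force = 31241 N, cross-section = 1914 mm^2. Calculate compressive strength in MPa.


CS = 31241 / 1914 = 16.3 MPa

16.3


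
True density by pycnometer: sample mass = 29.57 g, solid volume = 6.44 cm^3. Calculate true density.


TD = 29.57 / 6.44 = 4.592 g/cm^3

4.592


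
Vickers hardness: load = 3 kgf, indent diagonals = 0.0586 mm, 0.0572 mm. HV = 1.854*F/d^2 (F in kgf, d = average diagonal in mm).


d_avg = (0.0586+0.0572)/2 = 0.0579 mm
HV = 1.854*3/0.0579^2 = 1659

1659


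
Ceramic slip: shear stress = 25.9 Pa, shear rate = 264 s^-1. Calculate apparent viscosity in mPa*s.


eta = tau/gamma * 1000 = 25.9/264 * 1000 = 98.1 mPa*s

98.1


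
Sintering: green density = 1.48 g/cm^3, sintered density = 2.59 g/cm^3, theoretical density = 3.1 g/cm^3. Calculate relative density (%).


Relative = 2.59 / 3.1 * 100 = 83.5%

83.5


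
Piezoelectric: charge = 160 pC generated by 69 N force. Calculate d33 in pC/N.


d33 = 160 / 69 = 2.3 pC/N

2.3


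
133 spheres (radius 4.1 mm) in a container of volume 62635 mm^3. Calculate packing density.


V_sphere = 4/3*pi*4.1^3 = 288.6956 mm^3
Total V = 133*288.6956 = 38396.5148 mm^3
PD = 38396.5148 / 62635 = 0.613

0.613


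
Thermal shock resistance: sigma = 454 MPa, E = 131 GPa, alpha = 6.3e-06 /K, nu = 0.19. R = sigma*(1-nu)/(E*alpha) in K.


R = 454*(1-0.19)/(131*1000*6.3e-06) = 446 K

446


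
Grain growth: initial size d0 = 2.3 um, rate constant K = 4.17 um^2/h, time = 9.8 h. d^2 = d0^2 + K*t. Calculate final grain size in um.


d^2 = 2.3^2 + 4.17*9.8 = 46.156
d = sqrt(46.156) = 6.79 um

6.79


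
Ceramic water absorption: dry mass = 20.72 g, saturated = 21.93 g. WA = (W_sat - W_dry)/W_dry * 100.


WA = (21.93 - 20.72) / 20.72 * 100 = 5.84%

5.84


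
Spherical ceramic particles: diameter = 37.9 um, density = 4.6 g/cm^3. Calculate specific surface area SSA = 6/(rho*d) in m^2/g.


SSA = 6 / (4.6 * 37.9) = 0.034 m^2/g

0.034


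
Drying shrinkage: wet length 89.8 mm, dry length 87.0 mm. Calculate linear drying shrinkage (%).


DS = (89.8 - 87.0) / 89.8 * 100 = 3.12%

3.12


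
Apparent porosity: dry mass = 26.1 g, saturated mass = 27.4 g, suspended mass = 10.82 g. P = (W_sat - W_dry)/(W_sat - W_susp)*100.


P = (27.4 - 26.1) / (27.4 - 10.82) * 100 = 1.3 / 16.58 * 100 = 7.8%

7.8


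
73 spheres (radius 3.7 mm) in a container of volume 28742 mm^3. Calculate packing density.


V_sphere = 4/3*pi*3.7^3 = 212.1748 mm^3
Total V = 73*212.1748 = 15488.7604 mm^3
PD = 15488.7604 / 28742 = 0.539

0.539


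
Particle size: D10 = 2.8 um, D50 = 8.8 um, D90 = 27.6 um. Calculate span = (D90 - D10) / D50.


Span = (27.6 - 2.8) / 8.8 = 24.8 / 8.8 = 2.818

2.818


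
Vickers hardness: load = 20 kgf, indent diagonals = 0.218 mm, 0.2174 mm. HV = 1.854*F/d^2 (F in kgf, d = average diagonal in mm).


d_avg = (0.218+0.2174)/2 = 0.2177 mm
HV = 1.854*20/0.2177^2 = 782

782


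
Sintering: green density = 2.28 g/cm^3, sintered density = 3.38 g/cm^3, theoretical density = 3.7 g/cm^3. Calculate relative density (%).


Relative = 3.38 / 3.7 * 100 = 91.4%

91.4


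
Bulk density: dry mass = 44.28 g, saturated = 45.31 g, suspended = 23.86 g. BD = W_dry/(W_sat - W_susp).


BD = 44.28 / (45.31 - 23.86) = 44.28 / 21.45 = 2.064 g/cm^3

2.064


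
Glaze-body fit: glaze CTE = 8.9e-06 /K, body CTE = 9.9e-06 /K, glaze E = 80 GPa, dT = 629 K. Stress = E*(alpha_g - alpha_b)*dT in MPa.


Stress = 80*1000*(8.9e-06 - 9.9e-06)*629 = -50.3 MPa

-50.3


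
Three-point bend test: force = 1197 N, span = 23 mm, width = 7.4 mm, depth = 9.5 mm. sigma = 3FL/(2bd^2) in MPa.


sigma = 3*1197*23/(2*7.4*9.5^2) = 61.8 MPa

61.8


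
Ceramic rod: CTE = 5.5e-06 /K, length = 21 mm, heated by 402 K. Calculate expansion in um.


dL = 5.5e-06 * 21 * 402 * 1000 = 46.431 um

46.431


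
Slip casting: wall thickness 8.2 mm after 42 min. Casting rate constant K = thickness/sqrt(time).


K = 8.2 / sqrt(42) = 8.2 / 6.4807 = 1.265 mm/min^0.5

1.265


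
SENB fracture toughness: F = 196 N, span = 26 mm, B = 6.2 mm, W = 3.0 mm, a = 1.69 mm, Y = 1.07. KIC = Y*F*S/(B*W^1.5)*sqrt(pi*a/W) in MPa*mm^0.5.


KIC = 1.07*196*26/(6.2*3.0^1.5)*sqrt(pi*1.69/3.0) = 225.16

225.16


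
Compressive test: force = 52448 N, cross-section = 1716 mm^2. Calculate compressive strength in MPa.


CS = 52448 / 1716 = 30.6 MPa

30.6


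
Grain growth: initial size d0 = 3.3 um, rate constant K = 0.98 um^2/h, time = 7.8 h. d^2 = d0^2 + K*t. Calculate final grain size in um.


d^2 = 3.3^2 + 0.98*7.8 = 18.534
d = sqrt(18.534) = 4.31 um

4.31
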